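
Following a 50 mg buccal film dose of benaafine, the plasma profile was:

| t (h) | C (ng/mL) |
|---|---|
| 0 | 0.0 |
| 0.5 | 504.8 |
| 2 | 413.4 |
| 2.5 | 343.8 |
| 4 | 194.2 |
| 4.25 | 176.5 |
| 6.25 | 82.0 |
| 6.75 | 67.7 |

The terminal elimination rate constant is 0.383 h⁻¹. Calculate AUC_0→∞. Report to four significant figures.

Trapezoidal AUC_0→6.75:
  [0→0.5]: (0.0+504.8)/2 × 0.5 = 126.2
  [0.5→2]: (504.8+413.4)/2 × 1.5 = 688.65
  [2→2.5]: (413.4+343.8)/2 × 0.5 = 189.3
  [2.5→4]: (343.8+194.2)/2 × 1.5 = 403.5
  [4→4.25]: (194.2+176.5)/2 × 0.25 = 46.3375
  [4.25→6.25]: (176.5+82.0)/2 × 2 = 258.5
  [6.25→6.75]: (82.0+67.7)/2 × 0.5 = 37.425
  Sum = 1749.9125 ng/mL·h
Extrapolated tail: C_last / k_e = 67.7 / 0.383 = 176.762
AUC_0→∞ = 1749.9125 + 176.762 = 1926.6745 ng/mL·h

AUC = 1927 ng/mL·h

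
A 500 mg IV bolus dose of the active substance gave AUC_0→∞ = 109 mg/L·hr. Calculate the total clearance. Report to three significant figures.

CL = 4.59 L/hr

CL = Dose_iv / AUC_0→∞
   = 500 / 109 = 4.58716 L/hr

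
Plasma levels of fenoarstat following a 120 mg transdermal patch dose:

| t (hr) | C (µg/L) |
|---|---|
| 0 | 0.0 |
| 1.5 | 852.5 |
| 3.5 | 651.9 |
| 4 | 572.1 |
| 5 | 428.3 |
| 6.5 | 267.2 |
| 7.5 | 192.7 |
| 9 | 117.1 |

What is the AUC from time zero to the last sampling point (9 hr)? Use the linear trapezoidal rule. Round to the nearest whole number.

AUC = 3934 µg/L·hr

Trapezoidal AUC_0→9:
  [0→1.5]: (0.0+852.5)/2 × 1.5 = 639.375
  [1.5→3.5]: (852.5+651.9)/2 × 2 = 1504.4
  [3.5→4]: (651.9+572.1)/2 × 0.5 = 306.0
  [4→5]: (572.1+428.3)/2 × 1 = 500.2
  [5→6.5]: (428.3+267.2)/2 × 1.5 = 521.625
  [6.5→7.5]: (267.2+192.7)/2 × 1 = 229.95
  [7.5→9]: (192.7+117.1)/2 × 1.5 = 232.35
  Sum = 3933.9 µg/L·hr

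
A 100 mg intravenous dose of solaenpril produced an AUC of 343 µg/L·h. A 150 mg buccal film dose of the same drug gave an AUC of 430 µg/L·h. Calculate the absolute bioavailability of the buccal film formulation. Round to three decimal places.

F = 0.836

F = (AUC_ev / D_ev) / (AUC_iv / D_iv)
  = (430/150) / (343/100)
  = 2.86667 / 3.43 = 0.8358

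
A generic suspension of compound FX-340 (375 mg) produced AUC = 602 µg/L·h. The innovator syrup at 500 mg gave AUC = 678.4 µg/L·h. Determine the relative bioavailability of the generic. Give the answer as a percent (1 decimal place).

F_rel = (AUC_test/D_test) / (AUC_ref/D_ref)
      = (602/375) / (678.4/500)
      = 1.60533 / 1.3568 = 1.1832 = 118.32%

F_rel = 118.3%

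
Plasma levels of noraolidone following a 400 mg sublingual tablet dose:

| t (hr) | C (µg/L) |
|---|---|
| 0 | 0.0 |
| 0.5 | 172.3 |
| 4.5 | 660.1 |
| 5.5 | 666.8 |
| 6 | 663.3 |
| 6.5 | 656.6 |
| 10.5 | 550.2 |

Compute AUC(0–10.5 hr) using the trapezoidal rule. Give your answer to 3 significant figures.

AUC = 5450 µg/L·hr

Trapezoidal AUC_0→10.5:
  [0→0.5]: (0.0+172.3)/2 × 0.5 = 43.075
  [0.5→4.5]: (172.3+660.1)/2 × 4 = 1664.8
  [4.5→5.5]: (660.1+666.8)/2 × 1 = 663.45
  [5.5→6]: (666.8+663.3)/2 × 0.5 = 332.525
  [6→6.5]: (663.3+656.6)/2 × 0.5 = 329.975
  [6.5→10.5]: (656.6+550.2)/2 × 4 = 2413.6
  Sum = 5447.425 µg/L·hr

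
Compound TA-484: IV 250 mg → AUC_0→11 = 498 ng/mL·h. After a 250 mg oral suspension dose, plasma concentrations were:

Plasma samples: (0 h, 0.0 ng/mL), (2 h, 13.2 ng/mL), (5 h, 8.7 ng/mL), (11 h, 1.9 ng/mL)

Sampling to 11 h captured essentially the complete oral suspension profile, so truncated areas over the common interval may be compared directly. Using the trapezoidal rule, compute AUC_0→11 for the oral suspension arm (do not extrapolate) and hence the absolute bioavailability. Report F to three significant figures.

Trapezoidal AUC_0→11 (oral suspension):
  [0→2]: (0.0+13.2)/2 × 2 = 13.2
  [2→5]: (13.2+8.7)/2 × 3 = 32.85
  [5→11]: (8.7+1.9)/2 × 6 = 31.8
  Sum = 77.85 ng/mL·h
F = (AUC_ev/D_ev)/(AUC_iv/D_iv) = (77.85/250)/(498/250) = 0.3114/1.992 = 0.1563

F = 0.156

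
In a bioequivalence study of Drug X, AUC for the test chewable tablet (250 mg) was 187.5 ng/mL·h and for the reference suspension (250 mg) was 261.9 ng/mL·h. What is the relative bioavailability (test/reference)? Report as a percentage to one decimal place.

F_rel = 71.6%

F_rel = (AUC_test/D_test) / (AUC_ref/D_ref)
      = (187.5/250) / (261.9/250)
      = 0.75 / 1.0476 = 0.7159 = 71.59%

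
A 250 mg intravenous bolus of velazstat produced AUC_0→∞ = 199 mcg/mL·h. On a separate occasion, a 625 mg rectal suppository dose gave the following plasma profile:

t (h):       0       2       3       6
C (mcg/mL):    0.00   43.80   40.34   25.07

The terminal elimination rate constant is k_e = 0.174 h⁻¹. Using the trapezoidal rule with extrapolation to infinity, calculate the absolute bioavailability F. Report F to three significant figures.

F = 0.659

Trapezoidal AUC_0→6 (rectal suppository):
  [0→2]: (0.00+43.80)/2 × 2 = 43.8
  [2→3]: (43.80+40.34)/2 × 1 = 42.07
  [3→6]: (40.34+25.07)/2 × 3 = 98.115
  Sum = 183.985 mcg/mL·h
Tail: C_last/k_e = 25.07/0.174 = 144.080
AUC_0→∞ (rectal suppository) = 183.985 + 144.080 = 328.065 mcg/mL·h
F = (AUC_ev/D_ev)/(AUC_iv/D_iv) = (328.065/625)/(199/250) = 0.524904/0.796 = 0.6594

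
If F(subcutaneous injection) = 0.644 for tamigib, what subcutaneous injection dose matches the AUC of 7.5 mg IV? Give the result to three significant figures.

For equal systemic exposure: F × D_ev = D_iv
D_ev = D_iv / F = 7.5 / 0.644 = 11.646 mg

D_subcutaneous = 11.6 mg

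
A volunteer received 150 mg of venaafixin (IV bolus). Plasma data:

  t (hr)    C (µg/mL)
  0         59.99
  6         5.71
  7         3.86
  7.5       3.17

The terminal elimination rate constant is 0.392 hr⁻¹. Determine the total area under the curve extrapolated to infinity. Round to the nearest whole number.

Trapezoidal AUC_0→7.5:
  [0→6]: (59.99+5.71)/2 × 6 = 197.1
  [6→7]: (5.71+3.86)/2 × 1 = 4.785
  [7→7.5]: (3.86+3.17)/2 × 0.5 = 1.7575
  Sum = 203.6425 µg/mL·hr
Extrapolated tail: C_last / k_e = 3.17 / 0.392 = 8.087
AUC_0→∞ = 203.6425 + 8.087 = 211.7295 µg/mL·hr

AUC = 212 µg/mL·hr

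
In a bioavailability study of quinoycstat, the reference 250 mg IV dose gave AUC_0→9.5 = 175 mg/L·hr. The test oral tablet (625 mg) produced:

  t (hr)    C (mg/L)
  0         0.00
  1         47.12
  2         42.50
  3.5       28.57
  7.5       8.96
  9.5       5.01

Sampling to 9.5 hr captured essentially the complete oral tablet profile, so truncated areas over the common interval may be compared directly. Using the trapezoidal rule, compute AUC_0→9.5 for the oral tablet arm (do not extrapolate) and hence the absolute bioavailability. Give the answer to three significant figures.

F = 0.482

Trapezoidal AUC_0→9.5 (oral tablet):
  [0→1]: (0.00+47.12)/2 × 1 = 23.56
  [1→2]: (47.12+42.50)/2 × 1 = 44.81
  [2→3.5]: (42.50+28.57)/2 × 1.5 = 53.3025
  [3.5→7.5]: (28.57+8.96)/2 × 4 = 75.06
  [7.5→9.5]: (8.96+5.01)/2 × 2 = 13.97
  Sum = 210.7025 mg/L·hr
F = (AUC_ev/D_ev)/(AUC_iv/D_iv) = (210.7025/625)/(175/250) = 0.337124/0.7 = 0.4816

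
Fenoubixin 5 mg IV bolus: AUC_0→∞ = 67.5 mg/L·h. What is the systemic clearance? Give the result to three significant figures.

CL = 0.0741 L/h

CL = Dose_iv / AUC_0→∞
   = 5 / 67.5 = 0.0740741 L/h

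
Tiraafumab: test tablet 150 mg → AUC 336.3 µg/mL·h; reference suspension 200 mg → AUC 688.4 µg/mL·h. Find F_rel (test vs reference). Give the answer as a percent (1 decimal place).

F_rel = 65.1%

F_rel = (AUC_test/D_test) / (AUC_ref/D_ref)
      = (336.3/150) / (688.4/200)
      = 2.242 / 3.442 = 0.6514 = 65.14%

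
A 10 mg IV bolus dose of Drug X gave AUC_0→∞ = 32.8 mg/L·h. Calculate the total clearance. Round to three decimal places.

CL = 0.305 L/h

CL = Dose_iv / AUC_0→∞
   = 10 / 32.8 = 0.304878 L/h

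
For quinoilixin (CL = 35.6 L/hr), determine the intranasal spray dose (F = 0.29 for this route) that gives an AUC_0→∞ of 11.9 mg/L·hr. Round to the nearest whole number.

Dose = 1461 mg

Dose = CL × AUC_0→∞ / F
     = 35.6 × 11.9 / 0.29 = 1460.83 mg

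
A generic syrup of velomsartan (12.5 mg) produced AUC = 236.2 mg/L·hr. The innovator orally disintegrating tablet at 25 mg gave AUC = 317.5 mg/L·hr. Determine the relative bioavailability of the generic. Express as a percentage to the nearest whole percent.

F_rel = 149%

F_rel = (AUC_test/D_test) / (AUC_ref/D_ref)
      = (236.2/12.5) / (317.5/25)
      = 18.896 / 12.7 = 1.4879 = 148.79%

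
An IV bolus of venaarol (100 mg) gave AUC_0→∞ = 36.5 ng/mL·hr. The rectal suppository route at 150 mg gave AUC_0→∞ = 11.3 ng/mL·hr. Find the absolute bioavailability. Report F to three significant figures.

F = 0.206

F = (AUC_ev / D_ev) / (AUC_iv / D_iv)
  = (11.3/150) / (36.5/100)
  = 0.0753333 / 0.365 = 0.2064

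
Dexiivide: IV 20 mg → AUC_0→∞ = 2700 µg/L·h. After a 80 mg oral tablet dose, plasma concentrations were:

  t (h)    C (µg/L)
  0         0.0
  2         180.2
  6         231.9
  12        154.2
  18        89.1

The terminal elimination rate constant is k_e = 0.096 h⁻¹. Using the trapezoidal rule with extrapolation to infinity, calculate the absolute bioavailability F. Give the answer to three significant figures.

F = 0.354

Trapezoidal AUC_0→18 (oral tablet):
  [0→2]: (0.0+180.2)/2 × 2 = 180.2
  [2→6]: (180.2+231.9)/2 × 4 = 824.2
  [6→12]: (231.9+154.2)/2 × 6 = 1158.3
  [12→18]: (154.2+89.1)/2 × 6 = 729.9
  Sum = 2892.6 µg/L·h
Tail: C_last/k_e = 89.1/0.096 = 928.125
AUC_0→∞ (oral tablet) = 2892.6 + 928.125 = 3820.725 µg/L·h
F = (AUC_ev/D_ev)/(AUC_iv/D_iv) = (3820.725/80)/(2700/20) = 47.7591/135 = 0.3538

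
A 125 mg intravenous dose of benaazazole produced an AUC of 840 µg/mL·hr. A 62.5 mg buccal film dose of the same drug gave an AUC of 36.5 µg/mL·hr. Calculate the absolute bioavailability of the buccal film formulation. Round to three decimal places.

F = (AUC_ev / D_ev) / (AUC_iv / D_iv)
  = (36.5/62.5) / (840/125)
  = 0.584 / 6.72 = 0.0869

F = 0.087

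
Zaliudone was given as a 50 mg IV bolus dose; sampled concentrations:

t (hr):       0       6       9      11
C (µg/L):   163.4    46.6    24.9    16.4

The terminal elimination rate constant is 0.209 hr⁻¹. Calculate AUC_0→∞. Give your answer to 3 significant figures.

Trapezoidal AUC_0→11:
  [0→6]: (163.4+46.6)/2 × 6 = 630.0
  [6→9]: (46.6+24.9)/2 × 3 = 107.25
  [9→11]: (24.9+16.4)/2 × 2 = 41.3
  Sum = 778.55 µg/L·hr
Extrapolated tail: C_last / k_e = 16.4 / 0.209 = 78.469
AUC_0→∞ = 778.55 + 78.469 = 857.019 µg/L·hr

AUC = 857 µg/L·hr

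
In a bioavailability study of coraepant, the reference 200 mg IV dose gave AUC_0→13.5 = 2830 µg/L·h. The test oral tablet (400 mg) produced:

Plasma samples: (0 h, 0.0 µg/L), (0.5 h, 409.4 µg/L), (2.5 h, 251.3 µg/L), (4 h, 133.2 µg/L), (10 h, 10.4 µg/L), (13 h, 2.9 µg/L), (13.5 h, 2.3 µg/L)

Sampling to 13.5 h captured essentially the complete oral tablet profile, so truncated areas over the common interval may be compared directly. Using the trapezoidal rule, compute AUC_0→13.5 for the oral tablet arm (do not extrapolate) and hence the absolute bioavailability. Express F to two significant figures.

Trapezoidal AUC_0→13.5 (oral tablet):
  [0→0.5]: (0.0+409.4)/2 × 0.5 = 102.35
  [0.5→2.5]: (409.4+251.3)/2 × 2 = 660.7
  [2.5→4]: (251.3+133.2)/2 × 1.5 = 288.375
  [4→10]: (133.2+10.4)/2 × 6 = 430.8
  [10→13]: (10.4+2.9)/2 × 3 = 19.95
  [13→13.5]: (2.9+2.3)/2 × 0.5 = 1.3
  Sum = 1503.475 µg/L·h
F = (AUC_ev/D_ev)/(AUC_iv/D_iv) = (1503.475/400)/(2830/200) = 3.7586875/14.15 = 0.2656

F = 0.27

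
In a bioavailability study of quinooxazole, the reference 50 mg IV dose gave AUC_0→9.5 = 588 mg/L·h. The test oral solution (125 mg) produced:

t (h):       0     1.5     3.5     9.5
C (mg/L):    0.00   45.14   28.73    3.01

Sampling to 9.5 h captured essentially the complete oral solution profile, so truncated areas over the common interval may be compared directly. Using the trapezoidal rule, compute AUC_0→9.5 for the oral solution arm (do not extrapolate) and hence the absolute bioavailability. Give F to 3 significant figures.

F = 0.138

Trapezoidal AUC_0→9.5 (oral solution):
  [0→1.5]: (0.00+45.14)/2 × 1.5 = 33.855
  [1.5→3.5]: (45.14+28.73)/2 × 2 = 73.87
  [3.5→9.5]: (28.73+3.01)/2 × 6 = 95.22
  Sum = 202.945 mg/L·h
F = (AUC_ev/D_ev)/(AUC_iv/D_iv) = (202.945/125)/(588/50) = 1.62356/11.76 = 0.1381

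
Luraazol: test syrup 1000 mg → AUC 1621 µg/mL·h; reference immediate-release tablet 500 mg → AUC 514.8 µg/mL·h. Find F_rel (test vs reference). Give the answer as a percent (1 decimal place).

F_rel = (AUC_test/D_test) / (AUC_ref/D_ref)
      = (1621/1000) / (514.8/500)
      = 1.621 / 1.0296 = 1.5744 = 157.44%

F_rel = 157.4%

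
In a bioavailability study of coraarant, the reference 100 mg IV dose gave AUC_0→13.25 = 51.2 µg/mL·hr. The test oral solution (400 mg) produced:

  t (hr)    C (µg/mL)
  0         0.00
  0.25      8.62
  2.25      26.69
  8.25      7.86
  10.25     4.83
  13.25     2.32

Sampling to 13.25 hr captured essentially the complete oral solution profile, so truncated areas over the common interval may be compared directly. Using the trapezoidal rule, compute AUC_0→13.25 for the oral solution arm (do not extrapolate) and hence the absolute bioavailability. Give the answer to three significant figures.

Trapezoidal AUC_0→13.25 (oral solution):
  [0→0.25]: (0.00+8.62)/2 × 0.25 = 1.0775
  [0.25→2.25]: (8.62+26.69)/2 × 2 = 35.31
  [2.25→8.25]: (26.69+7.86)/2 × 6 = 103.65
  [8.25→10.25]: (7.86+4.83)/2 × 2 = 12.69
  [10.25→13.25]: (4.83+2.32)/2 × 3 = 10.725
  Sum = 163.4525 µg/mL·hr
F = (AUC_ev/D_ev)/(AUC_iv/D_iv) = (163.4525/400)/(51.2/100) = 0.40863125/0.512 = 0.7981

F = 0.798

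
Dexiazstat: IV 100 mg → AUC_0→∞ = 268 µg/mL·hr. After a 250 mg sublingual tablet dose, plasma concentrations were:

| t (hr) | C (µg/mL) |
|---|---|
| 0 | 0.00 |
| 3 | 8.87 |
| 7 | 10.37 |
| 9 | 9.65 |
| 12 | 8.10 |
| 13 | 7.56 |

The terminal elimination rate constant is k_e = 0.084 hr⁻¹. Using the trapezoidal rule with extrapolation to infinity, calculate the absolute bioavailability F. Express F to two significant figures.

Trapezoidal AUC_0→13 (sublingual tablet):
  [0→3]: (0.00+8.87)/2 × 3 = 13.305
  [3→7]: (8.87+10.37)/2 × 4 = 38.48
  [7→9]: (10.37+9.65)/2 × 2 = 20.02
  [9→12]: (9.65+8.10)/2 × 3 = 26.625
  [12→13]: (8.10+7.56)/2 × 1 = 7.83
  Sum = 106.26 µg/mL·hr
Tail: C_last/k_e = 7.56/0.084 = 90.000
AUC_0→∞ (sublingual tablet) = 106.26 + 90.000 = 196.26 µg/mL·hr
F = (AUC_ev/D_ev)/(AUC_iv/D_iv) = (196.26/250)/(268/100) = 0.78504/2.68 = 0.2929

F = 0.29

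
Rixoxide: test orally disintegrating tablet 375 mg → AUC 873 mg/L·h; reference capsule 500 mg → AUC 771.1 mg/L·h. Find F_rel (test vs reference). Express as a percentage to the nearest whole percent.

F_rel = (AUC_test/D_test) / (AUC_ref/D_ref)
      = (873/375) / (771.1/500)
      = 2.328 / 1.5422 = 1.5095 = 150.95%

F_rel = 151%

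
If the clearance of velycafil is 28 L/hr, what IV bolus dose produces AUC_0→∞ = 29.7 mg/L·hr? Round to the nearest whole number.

Dose_iv = CL × AUC_0→∞
     = 28 × 29.7 = 831.6 mg

Dose = 832 mg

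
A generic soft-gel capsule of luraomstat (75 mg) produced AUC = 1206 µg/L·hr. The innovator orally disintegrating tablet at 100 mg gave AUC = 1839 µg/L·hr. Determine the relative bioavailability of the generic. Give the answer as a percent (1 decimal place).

F_rel = 87.4%

F_rel = (AUC_test/D_test) / (AUC_ref/D_ref)
      = (1206/75) / (1839/100)
      = 16.08 / 18.39 = 0.8744 = 87.44%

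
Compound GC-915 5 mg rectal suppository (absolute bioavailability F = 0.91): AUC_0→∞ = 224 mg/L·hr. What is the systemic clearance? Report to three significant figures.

CL = 0.0203 L/hr

CL = F × Dose / AUC_0→∞
   = 0.91 × 5 / 224 = 0.0203125 L/hr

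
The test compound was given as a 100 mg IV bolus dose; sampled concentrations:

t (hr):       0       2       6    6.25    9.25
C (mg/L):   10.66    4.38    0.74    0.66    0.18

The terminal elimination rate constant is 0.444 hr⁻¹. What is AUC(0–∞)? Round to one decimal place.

AUC = 27.1 mg/L·hr

Trapezoidal AUC_0→9.25:
  [0→2]: (10.66+4.38)/2 × 2 = 15.04
  [2→6]: (4.38+0.74)/2 × 4 = 10.24
  [6→6.25]: (0.74+0.66)/2 × 0.25 = 0.175
  [6.25→9.25]: (0.66+0.18)/2 × 3 = 1.26
  Sum = 26.715 mg/L·hr
Extrapolated tail: C_last / k_e = 0.18 / 0.444 = 0.405
AUC_0→∞ = 26.715 + 0.405 = 27.12 mg/L·hr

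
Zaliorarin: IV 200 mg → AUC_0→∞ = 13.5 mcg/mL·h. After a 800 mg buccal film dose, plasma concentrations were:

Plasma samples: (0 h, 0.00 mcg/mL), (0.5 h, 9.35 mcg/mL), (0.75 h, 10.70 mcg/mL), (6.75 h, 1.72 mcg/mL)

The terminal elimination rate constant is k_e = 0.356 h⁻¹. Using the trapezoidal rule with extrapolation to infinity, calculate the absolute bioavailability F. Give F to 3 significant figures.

F = 0.869

Trapezoidal AUC_0→6.75 (buccal film):
  [0→0.5]: (0.00+9.35)/2 × 0.5 = 2.3375
  [0.5→0.75]: (9.35+10.70)/2 × 0.25 = 2.50625
  [0.75→6.75]: (10.70+1.72)/2 × 6 = 37.26
  Sum = 42.10375 mcg/mL·h
Tail: C_last/k_e = 1.72/0.356 = 4.831
AUC_0→∞ (buccal film) = 42.10375 + 4.831 = 46.93475 mcg/mL·h
F = (AUC_ev/D_ev)/(AUC_iv/D_iv) = (46.93475/800)/(13.5/200) = 0.0586684/0.0675 = 0.8692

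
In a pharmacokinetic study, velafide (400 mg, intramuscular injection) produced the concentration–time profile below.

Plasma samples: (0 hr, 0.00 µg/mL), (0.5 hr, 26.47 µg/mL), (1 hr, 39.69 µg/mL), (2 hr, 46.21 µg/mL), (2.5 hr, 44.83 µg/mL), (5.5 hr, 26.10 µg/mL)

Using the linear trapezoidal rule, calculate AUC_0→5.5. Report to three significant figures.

AUC = 195 µg/mL·hr

Trapezoidal AUC_0→5.5:
  [0→0.5]: (0.00+26.47)/2 × 0.5 = 6.6175
  [0.5→1]: (26.47+39.69)/2 × 0.5 = 16.54
  [1→2]: (39.69+46.21)/2 × 1 = 42.95
  [2→2.5]: (46.21+44.83)/2 × 0.5 = 22.76
  [2.5→5.5]: (44.83+26.10)/2 × 3 = 106.395
  Sum = 195.2625 µg/mL·hr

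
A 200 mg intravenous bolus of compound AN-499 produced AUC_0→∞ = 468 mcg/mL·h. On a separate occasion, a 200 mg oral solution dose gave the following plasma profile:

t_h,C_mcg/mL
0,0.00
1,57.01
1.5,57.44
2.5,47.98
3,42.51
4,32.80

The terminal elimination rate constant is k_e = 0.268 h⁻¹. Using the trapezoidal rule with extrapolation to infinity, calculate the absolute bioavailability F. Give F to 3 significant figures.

Trapezoidal AUC_0→4 (oral solution):
  [0→1]: (0.00+57.01)/2 × 1 = 28.505
  [1→1.5]: (57.01+57.44)/2 × 0.5 = 28.6125
  [1.5→2.5]: (57.44+47.98)/2 × 1 = 52.71
  [2.5→3]: (47.98+42.51)/2 × 0.5 = 22.6225
  [3→4]: (42.51+32.80)/2 × 1 = 37.655
  Sum = 170.105 mcg/mL·h
Tail: C_last/k_e = 32.80/0.268 = 122.388
AUC_0→∞ (oral solution) = 170.105 + 122.388 = 292.493 mcg/mL·h
F = (AUC_ev/D_ev)/(AUC_iv/D_iv) = (292.493/200)/(468/200) = 1.462465/2.34 = 0.6250

F = 0.625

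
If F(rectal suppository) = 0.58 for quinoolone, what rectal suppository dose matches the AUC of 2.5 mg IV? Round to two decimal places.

D_rectal = 4.31 mg

For equal systemic exposure: F × D_ev = D_iv
D_ev = D_iv / F = 2.5 / 0.58 = 4.31034 mg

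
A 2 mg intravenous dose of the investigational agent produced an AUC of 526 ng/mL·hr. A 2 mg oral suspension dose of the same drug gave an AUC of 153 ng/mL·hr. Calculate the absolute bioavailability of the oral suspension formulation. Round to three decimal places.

F = 0.291

F = (AUC_ev / D_ev) / (AUC_iv / D_iv)
  = (153/2) / (526/2)
  = 76.5 / 263 = 0.2909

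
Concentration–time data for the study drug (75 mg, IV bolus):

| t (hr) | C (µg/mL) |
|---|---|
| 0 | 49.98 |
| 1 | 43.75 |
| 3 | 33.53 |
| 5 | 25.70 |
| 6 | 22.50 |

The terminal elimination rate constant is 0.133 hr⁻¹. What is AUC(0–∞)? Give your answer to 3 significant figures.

Trapezoidal AUC_0→6:
  [0→1]: (49.98+43.75)/2 × 1 = 46.865
  [1→3]: (43.75+33.53)/2 × 2 = 77.28
  [3→5]: (33.53+25.70)/2 × 2 = 59.23
  [5→6]: (25.70+22.50)/2 × 1 = 24.1
  Sum = 207.475 µg/mL·hr
Extrapolated tail: C_last / k_e = 22.50 / 0.133 = 169.173
AUC_0→∞ = 207.475 + 169.173 = 376.648 µg/mL·hr

AUC = 377 µg/mL·hr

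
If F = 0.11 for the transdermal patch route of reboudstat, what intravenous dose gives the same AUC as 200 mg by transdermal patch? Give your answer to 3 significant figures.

Systemic exposure from an extravascular dose = F × D_ev, so the equivalent IV dose is F × D_ev.
D_iv = F × D_ev = 0.11 × 200 = 22 mg

D_iv = 22.0 mg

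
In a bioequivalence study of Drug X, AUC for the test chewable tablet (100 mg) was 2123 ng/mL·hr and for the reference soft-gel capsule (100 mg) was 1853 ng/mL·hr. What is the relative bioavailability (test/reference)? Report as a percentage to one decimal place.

F_rel = (AUC_test/D_test) / (AUC_ref/D_ref)
      = (2123/100) / (1853/100)
      = 21.23 / 18.53 = 1.1457 = 114.57%

F_rel = 114.6%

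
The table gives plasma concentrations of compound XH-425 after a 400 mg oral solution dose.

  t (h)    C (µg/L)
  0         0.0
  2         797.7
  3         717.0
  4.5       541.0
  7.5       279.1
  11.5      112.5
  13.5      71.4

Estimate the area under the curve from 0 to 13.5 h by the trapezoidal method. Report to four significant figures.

AUC = 4696 µg/L·h

Trapezoidal AUC_0→13.5:
  [0→2]: (0.0+797.7)/2 × 2 = 797.7
  [2→3]: (797.7+717.0)/2 × 1 = 757.35
  [3→4.5]: (717.0+541.0)/2 × 1.5 = 943.5
  [4.5→7.5]: (541.0+279.1)/2 × 3 = 1230.15
  [7.5→11.5]: (279.1+112.5)/2 × 4 = 783.2
  [11.5→13.5]: (112.5+71.4)/2 × 2 = 183.9
  Sum = 4695.8 µg/L·h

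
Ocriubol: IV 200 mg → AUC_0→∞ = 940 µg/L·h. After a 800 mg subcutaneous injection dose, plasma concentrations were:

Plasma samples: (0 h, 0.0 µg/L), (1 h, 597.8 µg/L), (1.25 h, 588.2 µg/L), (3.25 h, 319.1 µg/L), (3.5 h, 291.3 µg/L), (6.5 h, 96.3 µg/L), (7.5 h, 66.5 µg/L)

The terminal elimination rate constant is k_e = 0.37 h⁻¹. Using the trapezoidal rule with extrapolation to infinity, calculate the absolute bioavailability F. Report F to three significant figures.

Trapezoidal AUC_0→7.5 (subcutaneous injection):
  [0→1]: (0.0+597.8)/2 × 1 = 298.9
  [1→1.25]: (597.8+588.2)/2 × 0.25 = 148.25
  [1.25→3.25]: (588.2+319.1)/2 × 2 = 907.3
  [3.25→3.5]: (319.1+291.3)/2 × 0.25 = 76.3
  [3.5→6.5]: (291.3+96.3)/2 × 3 = 581.4
  [6.5→7.5]: (96.3+66.5)/2 × 1 = 81.4
  Sum = 2093.55 µg/L·h
Tail: C_last/k_e = 66.5/0.37 = 179.730
AUC_0→∞ (subcutaneous injection) = 2093.55 + 179.730 = 2273.28 µg/L·h
F = (AUC_ev/D_ev)/(AUC_iv/D_iv) = (2273.28/800)/(940/200) = 2.8416/4.7 = 0.6046

F = 0.605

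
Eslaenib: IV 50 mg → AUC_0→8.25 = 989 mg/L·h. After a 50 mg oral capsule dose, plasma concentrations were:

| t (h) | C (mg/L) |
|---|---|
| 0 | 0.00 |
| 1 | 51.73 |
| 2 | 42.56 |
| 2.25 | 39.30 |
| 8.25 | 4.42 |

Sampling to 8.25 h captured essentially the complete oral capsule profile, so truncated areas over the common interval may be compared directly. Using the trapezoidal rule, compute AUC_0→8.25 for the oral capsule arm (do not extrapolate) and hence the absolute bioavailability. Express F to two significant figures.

F = 0.22

Trapezoidal AUC_0→8.25 (oral capsule):
  [0→1]: (0.00+51.73)/2 × 1 = 25.865
  [1→2]: (51.73+42.56)/2 × 1 = 47.145
  [2→2.25]: (42.56+39.30)/2 × 0.25 = 10.2325
  [2.25→8.25]: (39.30+4.42)/2 × 6 = 131.16
  Sum = 214.4025 mg/L·h
F = (AUC_ev/D_ev)/(AUC_iv/D_iv) = (214.4025/50)/(989/50) = 4.28805/19.78 = 0.2168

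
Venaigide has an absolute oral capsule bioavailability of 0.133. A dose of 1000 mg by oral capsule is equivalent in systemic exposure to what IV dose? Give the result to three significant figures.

D_iv = 133 mg

Systemic exposure from an extravascular dose = F × D_ev, so the equivalent IV dose is F × D_ev.
D_iv = F × D_ev = 0.133 × 1000 = 133 mg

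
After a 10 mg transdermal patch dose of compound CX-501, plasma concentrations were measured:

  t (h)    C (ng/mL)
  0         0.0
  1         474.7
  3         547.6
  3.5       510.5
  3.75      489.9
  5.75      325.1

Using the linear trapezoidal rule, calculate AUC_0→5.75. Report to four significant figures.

AUC = 2464 ng/mL·h

Trapezoidal AUC_0→5.75:
  [0→1]: (0.0+474.7)/2 × 1 = 237.35
  [1→3]: (474.7+547.6)/2 × 2 = 1022.3
  [3→3.5]: (547.6+510.5)/2 × 0.5 = 264.525
  [3.5→3.75]: (510.5+489.9)/2 × 0.25 = 125.05
  [3.75→5.75]: (489.9+325.1)/2 × 2 = 815.0
  Sum = 2464.225 ng/mL·h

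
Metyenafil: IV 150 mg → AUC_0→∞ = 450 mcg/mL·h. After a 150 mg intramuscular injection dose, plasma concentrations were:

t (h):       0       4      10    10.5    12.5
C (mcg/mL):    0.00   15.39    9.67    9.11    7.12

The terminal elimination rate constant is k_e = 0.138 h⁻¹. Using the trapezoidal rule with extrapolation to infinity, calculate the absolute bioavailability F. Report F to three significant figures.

Trapezoidal AUC_0→12.5 (intramuscular injection):
  [0→4]: (0.00+15.39)/2 × 4 = 30.78
  [4→10]: (15.39+9.67)/2 × 6 = 75.18
  [10→10.5]: (9.67+9.11)/2 × 0.5 = 4.695
  [10.5→12.5]: (9.11+7.12)/2 × 2 = 16.23
  Sum = 126.885 mcg/mL·h
Tail: C_last/k_e = 7.12/0.138 = 51.594
AUC_0→∞ (intramuscular injection) = 126.885 + 51.594 = 178.479 mcg/mL·h
F = (AUC_ev/D_ev)/(AUC_iv/D_iv) = (178.479/150)/(450/150) = 1.18986/3 = 0.3966

F = 0.397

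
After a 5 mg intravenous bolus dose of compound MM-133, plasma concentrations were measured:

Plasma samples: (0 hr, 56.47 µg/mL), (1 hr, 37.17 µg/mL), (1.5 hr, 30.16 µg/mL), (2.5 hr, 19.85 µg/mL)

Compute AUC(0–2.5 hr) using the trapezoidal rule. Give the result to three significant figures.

Trapezoidal AUC_0→2.5:
  [0→1]: (56.47+37.17)/2 × 1 = 46.82
  [1→1.5]: (37.17+30.16)/2 × 0.5 = 16.8325
  [1.5→2.5]: (30.16+19.85)/2 × 1 = 25.005
  Sum = 88.6575 µg/mL·hr

AUC = 88.7 µg/mL·hr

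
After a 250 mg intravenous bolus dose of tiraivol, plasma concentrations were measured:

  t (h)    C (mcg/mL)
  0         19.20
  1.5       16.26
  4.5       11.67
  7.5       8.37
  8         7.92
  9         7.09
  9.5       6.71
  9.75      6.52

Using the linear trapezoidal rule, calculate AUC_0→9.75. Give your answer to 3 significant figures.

AUC = 115 mcg/mL·h

Trapezoidal AUC_0→9.75:
  [0→1.5]: (19.20+16.26)/2 × 1.5 = 26.595
  [1.5→4.5]: (16.26+11.67)/2 × 3 = 41.895
  [4.5→7.5]: (11.67+8.37)/2 × 3 = 30.06
  [7.5→8]: (8.37+7.92)/2 × 0.5 = 4.0725
  [8→9]: (7.92+7.09)/2 × 1 = 7.505
  [9→9.5]: (7.09+6.71)/2 × 0.5 = 3.45
  [9.5→9.75]: (6.71+6.52)/2 × 0.25 = 1.65375
  Sum = 115.23125 mcg/mL·h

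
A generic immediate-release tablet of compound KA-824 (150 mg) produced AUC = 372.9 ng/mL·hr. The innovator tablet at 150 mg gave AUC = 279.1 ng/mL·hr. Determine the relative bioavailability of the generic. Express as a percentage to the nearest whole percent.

F_rel = (AUC_test/D_test) / (AUC_ref/D_ref)
      = (372.9/150) / (279.1/150)
      = 2.486 / 1.86067 = 1.3361 = 133.61%

F_rel = 134%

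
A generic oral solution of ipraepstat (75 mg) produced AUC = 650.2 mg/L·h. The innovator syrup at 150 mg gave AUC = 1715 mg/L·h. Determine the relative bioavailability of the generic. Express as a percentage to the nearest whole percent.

F_rel = (AUC_test/D_test) / (AUC_ref/D_ref)
      = (650.2/75) / (1715/150)
      = 8.66933 / 11.4333 = 0.7583 = 75.83%

F_rel = 76%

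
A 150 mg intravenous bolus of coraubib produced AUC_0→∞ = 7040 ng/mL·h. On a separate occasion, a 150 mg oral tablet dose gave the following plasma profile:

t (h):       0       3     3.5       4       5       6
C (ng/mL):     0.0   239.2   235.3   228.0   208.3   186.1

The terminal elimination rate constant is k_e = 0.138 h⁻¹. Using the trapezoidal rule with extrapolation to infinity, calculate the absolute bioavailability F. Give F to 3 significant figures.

F = 0.335

Trapezoidal AUC_0→6 (oral tablet):
  [0→3]: (0.0+239.2)/2 × 3 = 358.8
  [3→3.5]: (239.2+235.3)/2 × 0.5 = 118.625
  [3.5→4]: (235.3+228.0)/2 × 0.5 = 115.825
  [4→5]: (228.0+208.3)/2 × 1 = 218.15
  [5→6]: (208.3+186.1)/2 × 1 = 197.2
  Sum = 1008.6 ng/mL·h
Tail: C_last/k_e = 186.1/0.138 = 1348.551
AUC_0→∞ (oral tablet) = 1008.6 + 1348.551 = 2357.151 ng/mL·h
F = (AUC_ev/D_ev)/(AUC_iv/D_iv) = (2357.151/150)/(7040/150) = 15.71434/46.9333 = 0.3348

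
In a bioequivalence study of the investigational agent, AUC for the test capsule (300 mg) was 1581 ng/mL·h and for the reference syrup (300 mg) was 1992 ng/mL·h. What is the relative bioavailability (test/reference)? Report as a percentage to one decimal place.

F_rel = 79.4%

F_rel = (AUC_test/D_test) / (AUC_ref/D_ref)
      = (1581/300) / (1992/300)
      = 5.27 / 6.64 = 0.7937 = 79.37%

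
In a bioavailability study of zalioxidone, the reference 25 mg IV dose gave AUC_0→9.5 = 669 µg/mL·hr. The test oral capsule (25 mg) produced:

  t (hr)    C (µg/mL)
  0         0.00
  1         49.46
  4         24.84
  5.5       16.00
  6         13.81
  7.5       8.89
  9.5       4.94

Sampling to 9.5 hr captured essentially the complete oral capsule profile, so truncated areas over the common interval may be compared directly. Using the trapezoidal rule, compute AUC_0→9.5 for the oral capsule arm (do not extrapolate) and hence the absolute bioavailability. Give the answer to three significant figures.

F = 0.307

Trapezoidal AUC_0→9.5 (oral capsule):
  [0→1]: (0.00+49.46)/2 × 1 = 24.73
  [1→4]: (49.46+24.84)/2 × 3 = 111.45
  [4→5.5]: (24.84+16.00)/2 × 1.5 = 30.63
  [5.5→6]: (16.00+13.81)/2 × 0.5 = 7.4525
  [6→7.5]: (13.81+8.89)/2 × 1.5 = 17.025
  [7.5→9.5]: (8.89+4.94)/2 × 2 = 13.83
  Sum = 205.1175 µg/mL·hr
F = (AUC_ev/D_ev)/(AUC_iv/D_iv) = (205.1175/25)/(669/25) = 8.2047/26.76 = 0.3066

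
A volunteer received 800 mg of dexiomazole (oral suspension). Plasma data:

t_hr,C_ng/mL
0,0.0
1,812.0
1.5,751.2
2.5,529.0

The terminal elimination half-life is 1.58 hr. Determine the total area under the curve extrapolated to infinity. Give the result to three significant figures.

Trapezoidal AUC_0→2.5:
  [0→1]: (0.0+812.0)/2 × 1 = 406.0
  [1→1.5]: (812.0+751.2)/2 × 0.5 = 390.8
  [1.5→2.5]: (751.2+529.0)/2 × 1 = 640.1
  Sum = 1436.9 ng/mL·hr
k_e = ln2 / t½ = 0.693147 / 1.58 = 0.4387 hr^-1
Extrapolated tail: C_last / k_e = 529.0 / 0.4387 = 1205.835
AUC_0→∞ = 1436.9 + 1205.835 = 2642.735 ng/mL·hr

AUC = 2640 ng/mL·hr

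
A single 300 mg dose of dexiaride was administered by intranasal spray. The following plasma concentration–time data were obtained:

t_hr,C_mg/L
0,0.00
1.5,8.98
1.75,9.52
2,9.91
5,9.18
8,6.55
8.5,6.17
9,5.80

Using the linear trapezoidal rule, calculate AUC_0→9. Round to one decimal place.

AUC = 69.9 mg/L·hr

Trapezoidal AUC_0→9:
  [0→1.5]: (0.00+8.98)/2 × 1.5 = 6.735
  [1.5→1.75]: (8.98+9.52)/2 × 0.25 = 2.3125
  [1.75→2]: (9.52+9.91)/2 × 0.25 = 2.42875
  [2→5]: (9.91+9.18)/2 × 3 = 28.635
  [5→8]: (9.18+6.55)/2 × 3 = 23.595
  [8→8.5]: (6.55+6.17)/2 × 0.5 = 3.18
  [8.5→9]: (6.17+5.80)/2 × 0.5 = 2.9925
  Sum = 69.87875 mg/L·hr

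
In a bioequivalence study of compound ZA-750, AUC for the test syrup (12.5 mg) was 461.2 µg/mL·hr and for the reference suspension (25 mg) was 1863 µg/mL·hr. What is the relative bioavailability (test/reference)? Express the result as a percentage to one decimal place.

F_rel = (AUC_test/D_test) / (AUC_ref/D_ref)
      = (461.2/12.5) / (1863/25)
      = 36.896 / 74.52 = 0.4951 = 49.51%

F_rel = 49.5%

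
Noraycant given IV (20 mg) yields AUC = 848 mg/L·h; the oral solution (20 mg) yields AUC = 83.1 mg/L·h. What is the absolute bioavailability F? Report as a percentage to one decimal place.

F = 9.8%

F = (AUC_ev / D_ev) / (AUC_iv / D_iv)
  = (83.1/20) / (848/20)
  = 4.155 / 42.4 = 0.0980
  = 9.80%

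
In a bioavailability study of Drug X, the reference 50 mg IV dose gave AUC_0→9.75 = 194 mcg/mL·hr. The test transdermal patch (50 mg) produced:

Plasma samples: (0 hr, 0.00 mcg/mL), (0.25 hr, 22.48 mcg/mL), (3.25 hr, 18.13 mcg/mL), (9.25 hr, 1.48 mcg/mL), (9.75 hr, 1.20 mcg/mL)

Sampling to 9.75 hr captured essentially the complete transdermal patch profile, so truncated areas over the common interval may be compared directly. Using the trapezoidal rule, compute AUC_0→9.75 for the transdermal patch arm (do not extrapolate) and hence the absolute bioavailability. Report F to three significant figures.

F = 0.635

Trapezoidal AUC_0→9.75 (transdermal patch):
  [0→0.25]: (0.00+22.48)/2 × 0.25 = 2.81
  [0.25→3.25]: (22.48+18.13)/2 × 3 = 60.915
  [3.25→9.25]: (18.13+1.48)/2 × 6 = 58.83
  [9.25→9.75]: (1.48+1.20)/2 × 0.5 = 0.67
  Sum = 123.225 mcg/mL·hr
F = (AUC_ev/D_ev)/(AUC_iv/D_iv) = (123.225/50)/(194/50) = 2.4645/3.88 = 0.6352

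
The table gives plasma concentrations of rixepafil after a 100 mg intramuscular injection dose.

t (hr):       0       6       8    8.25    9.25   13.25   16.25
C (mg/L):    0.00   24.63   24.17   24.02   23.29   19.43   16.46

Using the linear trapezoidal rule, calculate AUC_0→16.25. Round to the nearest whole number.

AUC = 292 mg/L·hr

Trapezoidal AUC_0→16.25:
  [0→6]: (0.00+24.63)/2 × 6 = 73.89
  [6→8]: (24.63+24.17)/2 × 2 = 48.8
  [8→8.25]: (24.17+24.02)/2 × 0.25 = 6.02375
  [8.25→9.25]: (24.02+23.29)/2 × 1 = 23.655
  [9.25→13.25]: (23.29+19.43)/2 × 4 = 85.44
  [13.25→16.25]: (19.43+16.46)/2 × 3 = 53.835
  Sum = 291.64375 mg/L·hr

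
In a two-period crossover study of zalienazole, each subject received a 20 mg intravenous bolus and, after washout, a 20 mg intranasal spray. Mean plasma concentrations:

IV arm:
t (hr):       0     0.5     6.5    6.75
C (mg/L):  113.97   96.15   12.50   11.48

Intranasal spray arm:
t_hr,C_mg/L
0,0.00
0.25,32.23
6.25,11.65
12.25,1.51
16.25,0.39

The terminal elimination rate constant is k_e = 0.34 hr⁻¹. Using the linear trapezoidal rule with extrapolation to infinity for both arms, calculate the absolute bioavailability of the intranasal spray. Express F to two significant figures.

Trapezoidal AUC_0→6.75 (IV):
  [0→0.5]: (113.97+96.15)/2 × 0.5 = 52.53
  [0.5→6.5]: (96.15+12.50)/2 × 6 = 325.95
  [6.5→6.75]: (12.50+11.48)/2 × 0.25 = 2.9975
  Sum = 381.4775 mg/L·hr
IV tail: 11.48/0.34 = 33.765; AUC_iv,0→∞ = 381.4775 + 33.765 = 415.2425 mg/L·hr
Trapezoidal AUC_0→16.25 (intranasal spray):
  [0→0.25]: (0.00+32.23)/2 × 0.25 = 4.02875
  [0.25→6.25]: (32.23+11.65)/2 × 6 = 131.64
  [6.25→12.25]: (11.65+1.51)/2 × 6 = 39.48
  [12.25→16.25]: (1.51+0.39)/2 × 4 = 3.8
  Sum = 178.94875 mg/L·hr
intranasal spray tail: 0.39/0.34 = 1.147; AUC_ev,0→∞ = 178.94875 + 1.147 = 180.09575 mg/L·hr
F = (AUC_ev/D_ev)/(AUC_iv/D_iv) = (180.09575/20)/(415.2425/20) = 9.0047875/20.762125 = 0.4337

F = 0.43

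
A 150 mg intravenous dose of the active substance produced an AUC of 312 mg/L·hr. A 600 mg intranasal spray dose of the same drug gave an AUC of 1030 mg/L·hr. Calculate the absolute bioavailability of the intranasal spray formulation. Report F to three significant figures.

F = 0.825

F = (AUC_ev / D_ev) / (AUC_iv / D_iv)
  = (1030/600) / (312/150)
  = 1.71667 / 2.08 = 0.8253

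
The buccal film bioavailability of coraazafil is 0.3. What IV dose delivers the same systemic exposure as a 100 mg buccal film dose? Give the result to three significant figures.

Systemic exposure from an extravascular dose = F × D_ev, so the equivalent IV dose is F × D_ev.
D_iv = F × D_ev = 0.3 × 100 = 30 mg

D_iv = 30.0 mg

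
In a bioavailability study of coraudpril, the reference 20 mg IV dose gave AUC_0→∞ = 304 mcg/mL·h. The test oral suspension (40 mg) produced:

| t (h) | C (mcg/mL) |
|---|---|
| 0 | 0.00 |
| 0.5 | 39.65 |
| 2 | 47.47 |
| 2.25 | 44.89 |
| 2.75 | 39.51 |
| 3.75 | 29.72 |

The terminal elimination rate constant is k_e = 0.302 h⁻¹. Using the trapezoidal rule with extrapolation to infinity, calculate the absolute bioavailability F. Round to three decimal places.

Trapezoidal AUC_0→3.75 (oral suspension):
  [0→0.5]: (0.00+39.65)/2 × 0.5 = 9.9125
  [0.5→2]: (39.65+47.47)/2 × 1.5 = 65.34
  [2→2.25]: (47.47+44.89)/2 × 0.25 = 11.545
  [2.25→2.75]: (44.89+39.51)/2 × 0.5 = 21.1
  [2.75→3.75]: (39.51+29.72)/2 × 1 = 34.615
  Sum = 142.5125 mcg/mL·h
Tail: C_last/k_e = 29.72/0.302 = 98.411
AUC_0→∞ (oral suspension) = 142.5125 + 98.411 = 240.9235 mcg/mL·h
F = (AUC_ev/D_ev)/(AUC_iv/D_iv) = (240.9235/40)/(304/20) = 6.0230875/15.2 = 0.3963

F = 0.396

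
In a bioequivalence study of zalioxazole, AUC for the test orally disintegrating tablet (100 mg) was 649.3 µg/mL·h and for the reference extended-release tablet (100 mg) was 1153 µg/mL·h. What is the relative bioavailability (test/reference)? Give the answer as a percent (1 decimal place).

F_rel = (AUC_test/D_test) / (AUC_ref/D_ref)
      = (649.3/100) / (1153/100)
      = 6.493 / 11.53 = 0.5631 = 56.31%

F_rel = 56.3%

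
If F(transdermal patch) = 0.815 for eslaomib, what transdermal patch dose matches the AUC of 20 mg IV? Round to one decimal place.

D_transdermal = 24.5 mg

For equal systemic exposure: F × D_ev = D_iv
D_ev = D_iv / F = 20 / 0.815 = 24.5399 mg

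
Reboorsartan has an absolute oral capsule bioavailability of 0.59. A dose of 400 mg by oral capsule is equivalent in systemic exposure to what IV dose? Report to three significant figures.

D_iv = 236 mg

Systemic exposure from an extravascular dose = F × D_ev, so the equivalent IV dose is F × D_ev.
D_iv = F × D_ev = 0.59 × 400 = 236 mg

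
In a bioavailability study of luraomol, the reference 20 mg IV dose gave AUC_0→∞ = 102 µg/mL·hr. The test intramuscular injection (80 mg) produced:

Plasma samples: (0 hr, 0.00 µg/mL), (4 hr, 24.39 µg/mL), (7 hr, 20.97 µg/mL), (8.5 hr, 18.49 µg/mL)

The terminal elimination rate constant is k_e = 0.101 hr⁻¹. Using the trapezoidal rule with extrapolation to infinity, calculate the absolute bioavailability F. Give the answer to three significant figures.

F = 0.808

Trapezoidal AUC_0→8.5 (intramuscular injection):
  [0→4]: (0.00+24.39)/2 × 4 = 48.78
  [4→7]: (24.39+20.97)/2 × 3 = 68.04
  [7→8.5]: (20.97+18.49)/2 × 1.5 = 29.595
  Sum = 146.415 µg/mL·hr
Tail: C_last/k_e = 18.49/0.101 = 183.069
AUC_0→∞ (intramuscular injection) = 146.415 + 183.069 = 329.484 µg/mL·hr
F = (AUC_ev/D_ev)/(AUC_iv/D_iv) = (329.484/80)/(102/20) = 4.11855/5.1 = 0.8076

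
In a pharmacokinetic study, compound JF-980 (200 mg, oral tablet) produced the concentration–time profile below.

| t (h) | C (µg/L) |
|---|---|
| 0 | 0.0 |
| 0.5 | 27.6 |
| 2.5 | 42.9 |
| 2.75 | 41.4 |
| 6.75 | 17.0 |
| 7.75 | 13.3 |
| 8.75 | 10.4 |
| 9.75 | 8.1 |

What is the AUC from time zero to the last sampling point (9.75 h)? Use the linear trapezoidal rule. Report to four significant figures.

AUC = 241.0 µg/L·h

Trapezoidal AUC_0→9.75:
  [0→0.5]: (0.0+27.6)/2 × 0.5 = 6.9
  [0.5→2.5]: (27.6+42.9)/2 × 2 = 70.5
  [2.5→2.75]: (42.9+41.4)/2 × 0.25 = 10.5375
  [2.75→6.75]: (41.4+17.0)/2 × 4 = 116.8
  [6.75→7.75]: (17.0+13.3)/2 × 1 = 15.15
  [7.75→8.75]: (13.3+10.4)/2 × 1 = 11.85
  [8.75→9.75]: (10.4+8.1)/2 × 1 = 9.25
  Sum = 240.9875 µg/L·h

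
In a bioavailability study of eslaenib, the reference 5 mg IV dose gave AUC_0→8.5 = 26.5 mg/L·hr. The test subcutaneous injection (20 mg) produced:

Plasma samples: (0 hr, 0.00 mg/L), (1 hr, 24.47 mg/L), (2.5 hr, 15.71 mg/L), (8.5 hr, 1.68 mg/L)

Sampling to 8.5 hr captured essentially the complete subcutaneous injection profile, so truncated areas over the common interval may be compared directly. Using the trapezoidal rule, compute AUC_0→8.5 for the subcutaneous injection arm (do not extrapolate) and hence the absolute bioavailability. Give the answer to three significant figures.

Trapezoidal AUC_0→8.5 (subcutaneous injection):
  [0→1]: (0.00+24.47)/2 × 1 = 12.235
  [1→2.5]: (24.47+15.71)/2 × 1.5 = 30.135
  [2.5→8.5]: (15.71+1.68)/2 × 6 = 52.17
  Sum = 94.54 mg/L·hr
F = (AUC_ev/D_ev)/(AUC_iv/D_iv) = (94.54/20)/(26.5/5) = 4.727/5.3 = 0.8919

F = 0.892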